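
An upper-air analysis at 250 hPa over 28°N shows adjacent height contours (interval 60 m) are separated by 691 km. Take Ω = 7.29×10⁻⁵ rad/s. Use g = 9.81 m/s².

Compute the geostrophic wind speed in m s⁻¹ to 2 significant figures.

12 m s⁻¹

Coriolis parameter at 28°N:
f = 2Ω sin φ = 2 × 7.29×10⁻⁵ × sin 28° = 6.84×10⁻⁵ s⁻¹
Height gradient: |∂Z/∂n| = 60 m / 691000 m = 8.68×10⁻⁵
On a pressure surface, geostrophic balance gives V_g = (g/f)|∂Z/∂n|:
V_g = 9.81 × 8.68×10⁻⁵ / 6.84×10⁻⁵ = 12.4 m/s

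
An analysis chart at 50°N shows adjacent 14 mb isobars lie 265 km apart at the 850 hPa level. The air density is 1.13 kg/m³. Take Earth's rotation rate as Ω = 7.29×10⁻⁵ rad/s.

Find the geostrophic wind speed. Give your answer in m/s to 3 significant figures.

Coriolis parameter at 50°N:
f = 2Ω sin φ = 2 × 7.29×10⁻⁵ × sin 50° = 1.12×10⁻⁴ s⁻¹
Pressure gradient: |∂P/∂n| = 1400 Pa / 265000 m = 5.28×10⁻³ Pa/m
Geostrophic balance (pressure-gradient force = Coriolis force):
V_g = (1/(fρ)) |∂P/∂n| = 5.28×10⁻³ / (1.12×10⁻⁴ × 1.13) = 41.9 m/s

41.9 m/s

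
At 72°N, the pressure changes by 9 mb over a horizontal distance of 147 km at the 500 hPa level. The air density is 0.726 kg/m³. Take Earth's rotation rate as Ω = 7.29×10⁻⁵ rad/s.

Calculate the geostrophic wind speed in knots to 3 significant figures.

118 knots

Coriolis parameter at 72°N:
f = 2Ω sin φ = 2 × 7.29×10⁻⁵ × sin 72° = 1.39×10⁻⁴ s⁻¹
Pressure gradient: |∂P/∂n| = 900 Pa / 147000 m = 6.12×10⁻³ Pa/m
Geostrophic balance (pressure-gradient force = Coriolis force):
V_g = (1/(fρ)) |∂P/∂n| = 6.12×10⁻³ / (1.39×10⁻⁴ × 0.726) = 60.8 m/s
Converting: 60.8 m/s × 1.944 = 118 knots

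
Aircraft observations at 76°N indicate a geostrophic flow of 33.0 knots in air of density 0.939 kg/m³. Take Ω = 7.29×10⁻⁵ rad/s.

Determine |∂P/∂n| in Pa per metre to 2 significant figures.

Coriolis parameter at 76°N:
f = 2Ω sin φ = 2 × 7.29×10⁻⁵ × sin 76° = 1.41×10⁻⁴ s⁻¹
Wind speed in SI: 33.0 knots = 17.0 m/s
Geostrophic balance rearranged: |∂P/∂n| = f ρ V_g
|∂P/∂n| = 1.41×10⁻⁴ × 0.939 × 17.0 = 2.26×10⁻³ Pa/m

2.3×10⁻³ Pa/m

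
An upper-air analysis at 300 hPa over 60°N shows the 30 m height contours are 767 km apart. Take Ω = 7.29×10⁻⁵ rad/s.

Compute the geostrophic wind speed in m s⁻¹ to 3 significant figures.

3.04 m s⁻¹

Coriolis parameter at 60°N:
f = 2Ω sin φ = 2 × 7.29×10⁻⁵ × sin 60° = 1.26×10⁻⁴ s⁻¹
Height gradient: |∂Z/∂n| = 30 m / 767000 m = 3.91×10⁻⁵
On a pressure surface, geostrophic balance gives V_g = (g/f)|∂Z/∂n|:
V_g = 9.81 × 3.91×10⁻⁵ / 1.26×10⁻⁴ = 3.04 m/s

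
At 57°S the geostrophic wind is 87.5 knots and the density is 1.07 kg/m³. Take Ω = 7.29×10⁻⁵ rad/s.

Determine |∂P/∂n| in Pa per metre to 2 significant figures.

Coriolis parameter at 57°S:
f = 2Ω sin φ = 2 × 7.29×10⁻⁵ × sin 57° = 1.22×10⁻⁴ s⁻¹
Wind speed in SI: 87.5 knots = 45.0 m/s
Geostrophic balance rearranged: |∂P/∂n| = f ρ V_g
|∂P/∂n| = 1.22×10⁻⁴ × 1.07 × 45.0 = 5.89×10⁻³ Pa/m

5.9×10⁻³ Pa/m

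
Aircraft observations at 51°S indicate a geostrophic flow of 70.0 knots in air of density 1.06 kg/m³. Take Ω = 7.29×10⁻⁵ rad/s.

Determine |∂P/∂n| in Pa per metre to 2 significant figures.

4.3×10⁻³ Pa/m

Coriolis parameter at 51°S:
f = 2Ω sin φ = 2 × 7.29×10⁻⁵ × sin 51° = 1.13×10⁻⁴ s⁻¹
Wind speed in SI: 70.0 knots = 36.0 m/s
Geostrophic balance rearranged: |∂P/∂n| = f ρ V_g
|∂P/∂n| = 1.13×10⁻⁴ × 1.06 × 36.0 = 4.33×10⁻³ Pa/m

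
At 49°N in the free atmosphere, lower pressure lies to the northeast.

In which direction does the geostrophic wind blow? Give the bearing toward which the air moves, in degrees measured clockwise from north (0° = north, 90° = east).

The pressure-gradient force points toward the northeast (bearing 045°).
Geostrophic balance: in the Northern Hemisphere the Coriolis force deflects motion to the right, so the geostrophic wind blows 90° to the right of the pressure-gradient force (low pressure on the left).
Rotating 045° by 90° clockwise gives 135° — the wind blows toward the southeast.

135°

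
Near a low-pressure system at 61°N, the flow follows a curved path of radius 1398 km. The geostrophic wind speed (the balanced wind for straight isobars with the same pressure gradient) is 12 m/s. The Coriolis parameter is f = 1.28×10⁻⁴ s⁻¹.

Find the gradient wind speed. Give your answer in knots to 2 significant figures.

Around a low, centrifugal force acts outward with Coriolis, so pressure-gradient force balances both:
(1/ρ)|∂P/∂n| = fV + V²/R  →  V² + fR·V − fR·V_g = 0
With fR = 1.28×10⁻⁴ × 1398×10³ m = 179 m/s:
V = [−fR + √((fR)² + 4 fR V_g)]/2 = [−179 + √(179² + 4×179×12)]/2 = 11.3 m/s
Subgeostrophic (V < V_g = 12 m/s), as expected around a low.
Converting: 11.3 m/s × 1.944 = 22 knots

22 knots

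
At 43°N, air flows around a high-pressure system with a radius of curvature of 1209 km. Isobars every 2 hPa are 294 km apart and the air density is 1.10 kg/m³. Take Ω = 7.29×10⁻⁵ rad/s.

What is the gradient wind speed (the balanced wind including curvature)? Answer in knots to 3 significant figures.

12.8 knots

Coriolis parameter at 43°N:
f = 2Ω sin φ = 2 × 7.29×10⁻⁵ × sin 43° = 9.94×10⁻⁵ s⁻¹
Pressure gradient: |∂P/∂n| = 200 Pa / 294000 m = 6.80×10⁻⁴ Pa/m
Geostrophic speed: V_g = |∂P/∂n|/(fρ) = 6.80×10⁻⁴/(9.94×10⁻⁵ × 1.10) = 6.22 m/s
Around a high, pressure-gradient force acts outward with centrifugal, so Coriolis balances both:
fV = (1/ρ)|∂P/∂n| + V²/R  →  V² − fR·V + fR·V_g = 0
With fR = 9.94×10⁻⁵ × 1209×10³ m = 120 m/s:
V = [fR − √((fR)² − 4 fR V_g)]/2 = [120 − √(120² − 4×120×6.22)]/2 = 6.58 m/s
Supergeostrophic (V > V_g = 6.22 m/s), as expected around a high.
Converting: 6.58 m/s × 1.944 = 12.8 knots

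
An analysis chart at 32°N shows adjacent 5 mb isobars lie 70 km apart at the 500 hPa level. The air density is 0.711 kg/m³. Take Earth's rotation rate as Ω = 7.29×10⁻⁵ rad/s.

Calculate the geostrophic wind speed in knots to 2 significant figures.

250 knots

Coriolis parameter at 32°N:
f = 2Ω sin φ = 2 × 7.29×10⁻⁵ × sin 32° = 7.73×10⁻⁵ s⁻¹
Pressure gradient: |∂P/∂n| = 500 Pa / 70000 m = 7.14×10⁻³ Pa/m
Geostrophic balance (pressure-gradient force = Coriolis force):
V_g = (1/(fρ)) |∂P/∂n| = 7.14×10⁻³ / (7.73×10⁻⁵ × 0.711) = 130 m/s
Converting: 130 m/s × 1.944 = 250 knots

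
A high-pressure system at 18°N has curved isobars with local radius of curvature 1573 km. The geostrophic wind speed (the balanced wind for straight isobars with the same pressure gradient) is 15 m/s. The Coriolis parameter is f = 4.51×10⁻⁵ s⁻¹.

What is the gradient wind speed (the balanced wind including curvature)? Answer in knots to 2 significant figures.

Around a high, pressure-gradient force acts outward with centrifugal, so Coriolis balances both:
fV = (1/ρ)|∂P/∂n| + V²/R  →  V² − fR·V + fR·V_g = 0
With fR = 4.51×10⁻⁵ × 1573×10³ m = 70.9 m/s:
V = [fR − √((fR)² − 4 fR V_g)]/2 = [70.9 − √(70.9² − 4×70.9×15)]/2 = 21.5 m/s
Supergeostrophic (V > V_g = 15 m/s), as expected around a high.
Converting: 21.5 m/s × 1.944 = 42 knots

42 knots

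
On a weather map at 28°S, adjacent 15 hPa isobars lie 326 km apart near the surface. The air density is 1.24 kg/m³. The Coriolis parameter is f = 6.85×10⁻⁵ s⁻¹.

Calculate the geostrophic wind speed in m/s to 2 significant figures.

54 m/s

Pressure gradient: |∂P/∂n| = 1500 Pa / 326000 m = 4.60×10⁻³ Pa/m
Geostrophic balance (pressure-gradient force = Coriolis force):
V_g = (1/(fρ)) |∂P/∂n| = 4.60×10⁻³ / (6.85×10⁻⁵ × 1.24) = 54.2 m/s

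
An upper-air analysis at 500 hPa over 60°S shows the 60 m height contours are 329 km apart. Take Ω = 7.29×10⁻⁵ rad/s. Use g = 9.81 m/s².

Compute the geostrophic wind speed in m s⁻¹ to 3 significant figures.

14.2 m s⁻¹

Coriolis parameter at 60°S:
f = 2Ω sin φ = 2 × 7.29×10⁻⁵ × sin 60° = 1.26×10⁻⁴ s⁻¹
Height gradient: |∂Z/∂n| = 60 m / 329000 m = 1.82×10⁻⁴
On a pressure surface, geostrophic balance gives V_g = (g/f)|∂Z/∂n|:
V_g = 9.81 × 1.82×10⁻⁴ / 1.26×10⁻⁴ = 14.2 m/s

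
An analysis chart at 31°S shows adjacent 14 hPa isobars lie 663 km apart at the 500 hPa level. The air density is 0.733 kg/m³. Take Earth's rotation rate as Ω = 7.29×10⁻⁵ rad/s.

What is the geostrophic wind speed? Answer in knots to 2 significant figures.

75 knots

Coriolis parameter at 31°S:
f = 2Ω sin φ = 2 × 7.29×10⁻⁵ × sin 31° = 7.51×10⁻⁵ s⁻¹
Pressure gradient: |∂P/∂n| = 1400 Pa / 663000 m = 2.11×10⁻³ Pa/m
Geostrophic balance (pressure-gradient force = Coriolis force):
V_g = (1/(fρ)) |∂P/∂n| = 2.11×10⁻³ / (7.51×10⁻⁵ × 0.733) = 38.4 m/s
Converting: 38.4 m/s × 1.944 = 75 knots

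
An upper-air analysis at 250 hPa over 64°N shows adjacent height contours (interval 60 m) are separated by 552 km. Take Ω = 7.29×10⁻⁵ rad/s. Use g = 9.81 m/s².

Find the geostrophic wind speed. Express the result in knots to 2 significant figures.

Coriolis parameter at 64°N:
f = 2Ω sin φ = 2 × 7.29×10⁻⁵ × sin 64° = 1.31×10⁻⁴ s⁻¹
Height gradient: |∂Z/∂n| = 60 m / 552000 m = 1.09×10⁻⁴
On a pressure surface, geostrophic balance gives V_g = (g/f)|∂Z/∂n|:
V_g = 9.81 × 1.09×10⁻⁴ / 1.31×10⁻⁴ = 8.14 m/s
Converting: 8.14 m/s × 1.944 = 16 knots

16 knots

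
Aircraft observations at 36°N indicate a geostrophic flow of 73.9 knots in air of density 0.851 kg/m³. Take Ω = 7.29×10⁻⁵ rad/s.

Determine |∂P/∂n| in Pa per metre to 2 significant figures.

2.8×10⁻³ Pa/m

Coriolis parameter at 36°N:
f = 2Ω sin φ = 2 × 7.29×10⁻⁵ × sin 36° = 8.57×10⁻⁵ s⁻¹
Wind speed in SI: 73.9 knots = 38.0 m/s
Geostrophic balance rearranged: |∂P/∂n| = f ρ V_g
|∂P/∂n| = 8.57×10⁻⁵ × 0.851 × 38.0 = 2.77×10⁻³ Pa/m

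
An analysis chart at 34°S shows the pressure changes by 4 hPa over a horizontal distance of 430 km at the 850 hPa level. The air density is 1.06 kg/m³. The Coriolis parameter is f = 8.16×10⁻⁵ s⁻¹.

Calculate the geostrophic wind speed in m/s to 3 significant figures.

Pressure gradient: |∂P/∂n| = 400 Pa / 430000 m = 9.30×10⁻⁴ Pa/m
Geostrophic balance (pressure-gradient force = Coriolis force):
V_g = (1/(fρ)) |∂P/∂n| = 9.30×10⁻⁴ / (8.16×10⁻⁵ × 1.06) = 10.8 m/s

10.8 m/s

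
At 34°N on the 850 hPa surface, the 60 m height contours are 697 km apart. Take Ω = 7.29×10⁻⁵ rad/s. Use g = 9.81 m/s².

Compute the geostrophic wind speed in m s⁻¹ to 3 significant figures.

Coriolis parameter at 34°N:
f = 2Ω sin φ = 2 × 7.29×10⁻⁵ × sin 34° = 8.15×10⁻⁵ s⁻¹
Height gradient: |∂Z/∂n| = 60 m / 697000 m = 8.61×10⁻⁵
On a pressure surface, geostrophic balance gives V_g = (g/f)|∂Z/∂n|:
V_g = 9.81 × 8.61×10⁻⁵ / 8.15×10⁻⁵ = 10.4 m/s

10.4 m s⁻¹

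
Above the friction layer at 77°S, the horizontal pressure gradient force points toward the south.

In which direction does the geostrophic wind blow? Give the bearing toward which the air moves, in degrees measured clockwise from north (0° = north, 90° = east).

090°

The pressure-gradient force points toward the south (bearing 180°).
Geostrophic balance: in the Southern Hemisphere the Coriolis force deflects motion to the left, so the geostrophic wind blows 90° to the left of the pressure-gradient force (low pressure on the right).
Rotating 180° by 90° counterclockwise gives 090° — the wind blows toward the east.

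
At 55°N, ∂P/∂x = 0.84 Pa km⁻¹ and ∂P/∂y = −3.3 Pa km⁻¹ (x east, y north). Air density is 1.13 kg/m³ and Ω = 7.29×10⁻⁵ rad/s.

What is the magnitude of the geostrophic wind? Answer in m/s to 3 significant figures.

Coriolis parameter at 55°N:
f = 2Ω sin φ = 2 × 7.29×10⁻⁵ × sin 55° = 1.19×10⁻⁴ s⁻¹
Component geostrophic relations (x east, y north):
u_g = −(1/(fρ)) ∂P/∂y,  v_g = (1/(fρ)) ∂P/∂x
u_g = −(−3.3×10⁻³)/(1.19×10⁻⁴ × 1.13) = 24.5 m/s;  v_g = (0.84×10⁻³)/(1.19×10⁻⁴ × 1.13) = 6.22 m/s
|V_g| = √(u_g² + v_g²) = 25.2 m/s

25.2 m/s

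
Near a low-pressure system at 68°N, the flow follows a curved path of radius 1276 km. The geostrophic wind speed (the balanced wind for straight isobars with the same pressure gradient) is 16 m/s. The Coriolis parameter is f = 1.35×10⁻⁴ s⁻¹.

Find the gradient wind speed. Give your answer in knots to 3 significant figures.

28.7 knots

Around a low, centrifugal force acts outward with Coriolis, so pressure-gradient force balances both:
(1/ρ)|∂P/∂n| = fV + V²/R  →  V² + fR·V − fR·V_g = 0
With fR = 1.35×10⁻⁴ × 1276×10³ m = 172 m/s:
V = [−fR + √((fR)² + 4 fR V_g)]/2 = [−172 + √(172² + 4×172×16)]/2 = 14.7 m/s
Subgeostrophic (V < V_g = 16 m/s), as expected around a low.
Converting: 14.7 m/s × 1.944 = 28.7 knots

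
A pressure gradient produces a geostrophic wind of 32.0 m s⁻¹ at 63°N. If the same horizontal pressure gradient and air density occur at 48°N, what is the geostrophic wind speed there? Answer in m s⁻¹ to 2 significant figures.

With the same pressure gradient and density, V_g ∝ 1/f ∝ 1/sin φ.
V₂ = V₁ · sin φ₁ / sin φ₂ = 32.0 × sin 63° / sin 48°
V₂ = 32.0 × 0.8910/0.7431 = 38 m s⁻¹

38 m s⁻¹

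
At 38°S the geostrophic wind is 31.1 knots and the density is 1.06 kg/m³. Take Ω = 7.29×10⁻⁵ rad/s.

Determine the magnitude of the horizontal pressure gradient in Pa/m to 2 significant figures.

1.5×10⁻³ Pa/m

Coriolis parameter at 38°S:
f = 2Ω sin φ = 2 × 7.29×10⁻⁵ × sin 38° = 8.98×10⁻⁵ s⁻¹
Wind speed in SI: 31.1 knots = 16.0 m/s
Geostrophic balance rearranged: |∂P/∂n| = f ρ V_g
|∂P/∂n| = 8.98×10⁻⁵ × 1.06 × 16.0 = 1.52×10⁻³ Pa/m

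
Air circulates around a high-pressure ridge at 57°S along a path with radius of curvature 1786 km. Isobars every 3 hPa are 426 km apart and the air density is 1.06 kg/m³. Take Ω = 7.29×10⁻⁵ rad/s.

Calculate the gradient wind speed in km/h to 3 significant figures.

20.1 km/h

Coriolis parameter at 57°S:
f = 2Ω sin φ = 2 × 7.29×10⁻⁵ × sin 57° = 1.22×10⁻⁴ s⁻¹
Pressure gradient: |∂P/∂n| = 300 Pa / 426000 m = 7.04×10⁻⁴ Pa/m
Geostrophic speed: V_g = |∂P/∂n|/(fρ) = 7.04×10⁻⁴/(1.22×10⁻⁴ × 1.06) = 5.43 m/s
Around a high, pressure-gradient force acts outward with centrifugal, so Coriolis balances both:
fV = (1/ρ)|∂P/∂n| + V²/R  →  V² − fR·V + fR·V_g = 0
With fR = 1.22×10⁻⁴ × 1786×10³ m = 218 m/s:
V = [fR − √((fR)² − 4 fR V_g)]/2 = [218 − √(218² − 4×218×5.43)]/2 = 5.58 m/s
Supergeostrophic (V > V_g = 5.43 m/s), as expected around a high.
Converting: 5.58 m/s × 3.6 = 20.1 km/h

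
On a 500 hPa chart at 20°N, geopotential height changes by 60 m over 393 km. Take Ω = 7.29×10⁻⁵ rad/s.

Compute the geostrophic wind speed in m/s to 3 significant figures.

Coriolis parameter at 20°N:
f = 2Ω sin φ = 2 × 7.29×10⁻⁵ × sin 20° = 4.99×10⁻⁵ s⁻¹
Height gradient: |∂Z/∂n| = 60 m / 393000 m = 1.53×10⁻⁴
On a pressure surface, geostrophic balance gives V_g = (g/f)|∂Z/∂n|:
V_g = 9.81 × 1.53×10⁻⁴ / 4.99×10⁻⁵ = 30.0 m/s

30.0 m/s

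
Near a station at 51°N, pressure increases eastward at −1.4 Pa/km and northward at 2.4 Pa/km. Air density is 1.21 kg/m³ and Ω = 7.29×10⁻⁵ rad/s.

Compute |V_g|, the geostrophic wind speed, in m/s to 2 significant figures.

20 m/s

Coriolis parameter at 51°N:
f = 2Ω sin φ = 2 × 7.29×10⁻⁵ × sin 51° = 1.13×10⁻⁴ s⁻¹
Component geostrophic relations (x east, y north):
u_g = −(1/(fρ)) ∂P/∂y,  v_g = (1/(fρ)) ∂P/∂x
u_g = −(2.4×10⁻³)/(1.13×10⁻⁴ × 1.21) = −17.5 m/s;  v_g = (−1.4×10⁻³)/(1.13×10⁻⁴ × 1.21) = −10.2 m/s
|V_g| = √(u_g² + v_g²) = 20.3 m/s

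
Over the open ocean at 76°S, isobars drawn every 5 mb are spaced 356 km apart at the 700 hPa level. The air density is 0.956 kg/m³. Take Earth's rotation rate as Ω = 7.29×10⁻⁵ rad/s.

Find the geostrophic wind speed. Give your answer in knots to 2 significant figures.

Coriolis parameter at 76°S:
f = 2Ω sin φ = 2 × 7.29×10⁻⁵ × sin 76° = 1.41×10⁻⁴ s⁻¹
Pressure gradient: |∂P/∂n| = 500 Pa / 356000 m = 1.40×10⁻³ Pa/m
Geostrophic balance (pressure-gradient force = Coriolis force):
V_g = (1/(fρ)) |∂P/∂n| = 1.40×10⁻³ / (1.41×10⁻⁴ × 0.956) = 10.4 m/s
Converting: 10.4 m/s × 1.944 = 20 knots

20 knots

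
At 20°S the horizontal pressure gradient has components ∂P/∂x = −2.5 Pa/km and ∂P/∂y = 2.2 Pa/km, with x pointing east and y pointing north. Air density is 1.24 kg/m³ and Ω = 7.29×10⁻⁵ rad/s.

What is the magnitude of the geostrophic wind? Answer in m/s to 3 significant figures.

53.9 m/s

Coriolis parameter at 20°S:
f = 2Ω sin φ = 2 × 7.29×10⁻⁵ × sin 20° = 4.99×10⁻⁵ s⁻¹
In the Southern Hemisphere f is negative: f = −4.99×10⁻⁵ s⁻¹.
Component geostrophic relations (x east, y north):
u_g = −(1/(fρ)) ∂P/∂y,  v_g = (1/(fρ)) ∂P/∂x
u_g = −(2.2×10⁻³)/(−4.99×10⁻⁵ × 1.24) = 35.6 m/s;  v_g = (−2.5×10⁻³)/(−4.99×10⁻⁵ × 1.24) = 40.4 m/s
|V_g| = √(u_g² + v_g²) = 53.9 m/s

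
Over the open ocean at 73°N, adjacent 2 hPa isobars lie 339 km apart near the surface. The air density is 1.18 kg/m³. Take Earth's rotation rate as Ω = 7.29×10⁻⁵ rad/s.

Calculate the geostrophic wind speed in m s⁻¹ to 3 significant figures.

3.59 m s⁻¹

Coriolis parameter at 73°N:
f = 2Ω sin φ = 2 × 7.29×10⁻⁵ × sin 73° = 1.39×10⁻⁴ s⁻¹
Pressure gradient: |∂P/∂n| = 200 Pa / 339000 m = 5.90×10⁻⁴ Pa/m
Geostrophic balance (pressure-gradient force = Coriolis force):
V_g = (1/(fρ)) |∂P/∂n| = 5.90×10⁻⁴ / (1.39×10⁻⁴ × 1.18) = 3.59 m/s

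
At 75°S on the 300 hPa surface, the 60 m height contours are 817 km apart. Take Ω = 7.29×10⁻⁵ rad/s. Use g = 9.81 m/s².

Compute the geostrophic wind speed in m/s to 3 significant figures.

5.12 m/s

Coriolis parameter at 75°S:
f = 2Ω sin φ = 2 × 7.29×10⁻⁵ × sin 75° = 1.41×10⁻⁴ s⁻¹
Height gradient: |∂Z/∂n| = 60 m / 817000 m = 7.34×10⁻⁵
On a pressure surface, geostrophic balance gives V_g = (g/f)|∂Z/∂n|:
V_g = 9.81 × 7.34×10⁻⁵ / 1.41×10⁻⁴ = 5.12 m/s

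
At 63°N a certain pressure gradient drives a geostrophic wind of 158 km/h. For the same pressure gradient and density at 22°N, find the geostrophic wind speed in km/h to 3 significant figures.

376 km/h

With the same pressure gradient and density, V_g ∝ 1/f ∝ 1/sin φ.
V₂ = V₁ · sin φ₁ / sin φ₂ = 158 × sin 63° / sin 22°
V₂ = 158 × 0.8910/0.3746 = 376 km/h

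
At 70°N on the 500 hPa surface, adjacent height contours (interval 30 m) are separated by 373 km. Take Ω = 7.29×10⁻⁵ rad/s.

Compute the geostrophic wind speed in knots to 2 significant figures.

Coriolis parameter at 70°N:
f = 2Ω sin φ = 2 × 7.29×10⁻⁵ × sin 70° = 1.37×10⁻⁴ s⁻¹
Height gradient: |∂Z/∂n| = 30 m / 373000 m = 8.04×10⁻⁵
On a pressure surface, geostrophic balance gives V_g = (g/f)|∂Z/∂n|:
V_g = 9.81 × 8.04×10⁻⁵ / 1.37×10⁻⁴ = 5.76 m/s
Converting: 5.76 m/s × 1.944 = 11 knots

11 knots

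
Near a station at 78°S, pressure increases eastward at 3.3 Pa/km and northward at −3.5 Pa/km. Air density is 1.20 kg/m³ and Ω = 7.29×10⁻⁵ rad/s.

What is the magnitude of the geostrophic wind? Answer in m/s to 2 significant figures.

28 m/s

Coriolis parameter at 78°S:
f = 2Ω sin φ = 2 × 7.29×10⁻⁵ × sin 78° = 1.43×10⁻⁴ s⁻¹
In the Southern Hemisphere f is negative: f = −1.43×10⁻⁴ s⁻¹.
Component geostrophic relations (x east, y north):
u_g = −(1/(fρ)) ∂P/∂y,  v_g = (1/(fρ)) ∂P/∂x
u_g = −(−3.5×10⁻³)/(−1.43×10⁻⁴ × 1.20) = −20.5 m/s;  v_g = (3.3×10⁻³)/(−1.43×10⁻⁴ × 1.20) = −19.3 m/s
|V_g| = √(u_g² + v_g²) = 28.1 m/s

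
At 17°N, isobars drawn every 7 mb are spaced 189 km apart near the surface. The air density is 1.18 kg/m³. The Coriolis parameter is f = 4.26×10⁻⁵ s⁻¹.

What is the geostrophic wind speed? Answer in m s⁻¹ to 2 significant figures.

Pressure gradient: |∂P/∂n| = 700 Pa / 189000 m = 3.70×10⁻³ Pa/m
Geostrophic balance (pressure-gradient force = Coriolis force):
V_g = (1/(fρ)) |∂P/∂n| = 3.70×10⁻³ / (4.26×10⁻⁵ × 1.18) = 73.7 m/s

74 m s⁻¹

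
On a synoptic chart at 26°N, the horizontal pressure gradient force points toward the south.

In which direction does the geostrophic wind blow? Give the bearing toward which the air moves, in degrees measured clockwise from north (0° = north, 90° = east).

The pressure-gradient force points toward the south (bearing 180°).
Geostrophic balance: in the Northern Hemisphere the Coriolis force deflects motion to the right, so the geostrophic wind blows 90° to the right of the pressure-gradient force (low pressure on the left).
Rotating 180° by 90° clockwise gives 270° — the wind blows toward the west.

270°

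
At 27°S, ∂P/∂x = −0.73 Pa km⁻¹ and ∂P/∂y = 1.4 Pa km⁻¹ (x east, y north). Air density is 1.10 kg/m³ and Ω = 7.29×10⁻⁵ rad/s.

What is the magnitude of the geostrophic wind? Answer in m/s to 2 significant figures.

22 m/s

Coriolis parameter at 27°S:
f = 2Ω sin φ = 2 × 7.29×10⁻⁵ × sin 27° = 6.62×10⁻⁵ s⁻¹
In the Southern Hemisphere f is negative: f = −6.62×10⁻⁵ s⁻¹.
Component geostrophic relations (x east, y north):
u_g = −(1/(fρ)) ∂P/∂y,  v_g = (1/(fρ)) ∂P/∂x
u_g = −(1.4×10⁻³)/(−6.62×10⁻⁵ × 1.10) = 19.2 m/s;  v_g = (−0.73×10⁻³)/(−6.62×10⁻⁵ × 1.10) = 10.0 m/s
|V_g| = √(u_g² + v_g²) = 21.7 m/s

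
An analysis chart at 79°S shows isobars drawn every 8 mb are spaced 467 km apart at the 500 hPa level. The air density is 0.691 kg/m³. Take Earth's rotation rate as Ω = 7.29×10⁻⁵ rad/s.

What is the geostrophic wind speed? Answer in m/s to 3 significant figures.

Coriolis parameter at 79°S:
f = 2Ω sin φ = 2 × 7.29×10⁻⁵ × sin 79° = 1.43×10⁻⁴ s⁻¹
Pressure gradient: |∂P/∂n| = 800 Pa / 467000 m = 1.71×10⁻³ Pa/m
Geostrophic balance (pressure-gradient force = Coriolis force):
V_g = (1/(fρ)) |∂P/∂n| = 1.71×10⁻³ / (1.43×10⁻⁴ × 0.691) = 17.3 m/s

17.3 m/s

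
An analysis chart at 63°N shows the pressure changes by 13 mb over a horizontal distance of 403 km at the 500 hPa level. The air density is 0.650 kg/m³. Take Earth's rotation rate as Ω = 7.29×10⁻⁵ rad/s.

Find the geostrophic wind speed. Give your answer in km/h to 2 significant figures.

Coriolis parameter at 63°N:
f = 2Ω sin φ = 2 × 7.29×10⁻⁵ × sin 63° = 1.30×10⁻⁴ s⁻¹
Pressure gradient: |∂P/∂n| = 1300 Pa / 403000 m = 3.23×10⁻³ Pa/m
Geostrophic balance (pressure-gradient force = Coriolis force):
V_g = (1/(fρ)) |∂P/∂n| = 3.23×10⁻³ / (1.30×10⁻⁴ × 0.650) = 38.2 m/s
Converting: 38.2 m/s × 3.6 = 140 km/h

140 km/h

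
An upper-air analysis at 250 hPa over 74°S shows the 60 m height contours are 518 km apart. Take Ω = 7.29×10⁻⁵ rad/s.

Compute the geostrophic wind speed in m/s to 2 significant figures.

8.1 m/s

Coriolis parameter at 74°S:
f = 2Ω sin φ = 2 × 7.29×10⁻⁵ × sin 74° = 1.40×10⁻⁴ s⁻¹
Height gradient: |∂Z/∂n| = 60 m / 518000 m = 1.16×10⁻⁴
On a pressure surface, geostrophic balance gives V_g = (g/f)|∂Z/∂n|:
V_g = 9.81 × 1.16×10⁻⁴ / 1.40×10⁻⁴ = 8.11 m/s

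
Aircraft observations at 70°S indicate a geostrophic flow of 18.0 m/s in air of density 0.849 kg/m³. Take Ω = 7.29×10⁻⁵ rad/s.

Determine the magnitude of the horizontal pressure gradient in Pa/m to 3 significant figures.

Coriolis parameter at 70°S:
f = 2Ω sin φ = 2 × 7.29×10⁻⁵ × sin 70° = 1.37×10⁻⁴ s⁻¹
Geostrophic balance rearranged: |∂P/∂n| = f ρ V_g
|∂P/∂n| = 1.37×10⁻⁴ × 0.849 × 18.0 = 2.09×10⁻³ Pa/m

2.09×10⁻³ Pa/m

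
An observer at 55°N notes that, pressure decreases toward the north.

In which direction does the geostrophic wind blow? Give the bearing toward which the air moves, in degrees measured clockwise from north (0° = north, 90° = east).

090°

The pressure-gradient force points toward the north (bearing 000°).
Geostrophic balance: in the Northern Hemisphere the Coriolis force deflects motion to the right, so the geostrophic wind blows 90° to the right of the pressure-gradient force (low pressure on the left).
Rotating 000° by 90° clockwise gives 090° — the wind blows toward the east.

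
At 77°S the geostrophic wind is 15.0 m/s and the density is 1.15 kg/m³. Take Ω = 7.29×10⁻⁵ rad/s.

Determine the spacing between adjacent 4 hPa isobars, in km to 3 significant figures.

Coriolis parameter at 77°S:
f = 2Ω sin φ = 2 × 7.29×10⁻⁵ × sin 77° = 1.42×10⁻⁴ s⁻¹
Geostrophic balance rearranged: |∂P/∂n| = f ρ V_g
|∂P/∂n| = 1.42×10⁻⁴ × 1.15 × 15.0 = 2.45×10⁻³ Pa/m
Isobar spacing: Δn = ΔP/|∂P/∂n| = 400 Pa / 2.45×10⁻³ Pa/m = 163226 m ≈ 163 km

163 km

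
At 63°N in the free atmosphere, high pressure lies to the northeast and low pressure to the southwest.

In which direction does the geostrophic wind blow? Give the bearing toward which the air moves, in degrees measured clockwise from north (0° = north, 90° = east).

315°

The pressure-gradient force points toward the southwest (bearing 225°).
Geostrophic balance: in the Northern Hemisphere the Coriolis force deflects motion to the right, so the geostrophic wind blows 90° to the right of the pressure-gradient force (low pressure on the left).
Rotating 225° by 90° clockwise gives 315° — the wind blows toward the northwest.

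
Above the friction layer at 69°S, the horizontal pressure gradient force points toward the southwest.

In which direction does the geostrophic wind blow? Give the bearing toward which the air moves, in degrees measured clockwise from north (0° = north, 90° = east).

135°

The pressure-gradient force points toward the southwest (bearing 225°).
Geostrophic balance: in the Southern Hemisphere the Coriolis force deflects motion to the left, so the geostrophic wind blows 90° to the left of the pressure-gradient force (low pressure on the right).
Rotating 225° by 90° counterclockwise gives 135° — the wind blows toward the southeast.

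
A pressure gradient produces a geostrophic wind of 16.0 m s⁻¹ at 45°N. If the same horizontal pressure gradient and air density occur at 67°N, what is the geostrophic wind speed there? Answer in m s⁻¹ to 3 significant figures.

12.3 m s⁻¹

With the same pressure gradient and density, V_g ∝ 1/f ∝ 1/sin φ.
V₂ = V₁ · sin φ₁ / sin φ₂ = 16.0 × sin 45° / sin 67°
V₂ = 16.0 × 0.7071/0.9205 = 12.3 m s⁻¹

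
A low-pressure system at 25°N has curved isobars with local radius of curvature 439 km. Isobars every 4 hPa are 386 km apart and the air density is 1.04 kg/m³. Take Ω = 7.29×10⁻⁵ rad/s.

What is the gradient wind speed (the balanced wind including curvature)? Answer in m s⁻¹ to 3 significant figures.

Coriolis parameter at 25°N:
f = 2Ω sin φ = 2 × 7.29×10⁻⁵ × sin 25° = 6.16×10⁻⁵ s⁻¹
Pressure gradient: |∂P/∂n| = 400 Pa / 386000 m = 1.04×10⁻³ Pa/m
Geostrophic speed: V_g = |∂P/∂n|/(fρ) = 1.04×10⁻³/(6.16×10⁻⁵ × 1.04) = 16.2 m/s
Around a low, centrifugal force acts outward with Coriolis, so pressure-gradient force balances both:
(1/ρ)|∂P/∂n| = fV + V²/R  →  V² + fR·V − fR·V_g = 0
With fR = 6.16×10⁻⁵ × 439×10³ m = 27.1 m/s:
V = [−fR + √((fR)² + 4 fR V_g)]/2 = [−27.1 + √(27.1² + 4×27.1×16.2)]/2 = 11.4 m/s
Subgeostrophic (V < V_g = 16.2 m/s), as expected around a low.

11.4 m s⁻¹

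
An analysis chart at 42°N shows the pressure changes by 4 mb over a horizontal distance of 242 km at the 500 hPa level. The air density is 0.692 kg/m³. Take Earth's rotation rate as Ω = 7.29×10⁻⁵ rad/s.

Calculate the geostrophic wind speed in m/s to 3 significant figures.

Coriolis parameter at 42°N:
f = 2Ω sin φ = 2 × 7.29×10⁻⁵ × sin 42° = 9.76×10⁻⁵ s⁻¹
Pressure gradient: |∂P/∂n| = 400 Pa / 242000 m = 1.65×10⁻³ Pa/m
Geostrophic balance (pressure-gradient force = Coriolis force):
V_g = (1/(fρ)) |∂P/∂n| = 1.65×10⁻³ / (9.76×10⁻⁵ × 0.692) = 24.5 m/s

24.5 m/s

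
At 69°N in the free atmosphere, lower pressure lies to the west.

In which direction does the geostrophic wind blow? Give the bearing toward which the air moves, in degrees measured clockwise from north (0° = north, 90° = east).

000°

The pressure-gradient force points toward the west (bearing 270°).
Geostrophic balance: in the Northern Hemisphere the Coriolis force deflects motion to the right, so the geostrophic wind blows 90° to the right of the pressure-gradient force (low pressure on the left).
Rotating 270° by 90° clockwise gives 000° — the wind blows toward the north.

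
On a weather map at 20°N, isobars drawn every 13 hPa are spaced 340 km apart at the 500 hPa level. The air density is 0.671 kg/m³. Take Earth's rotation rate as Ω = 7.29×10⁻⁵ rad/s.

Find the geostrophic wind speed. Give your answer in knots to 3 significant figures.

222 knots

Coriolis parameter at 20°N:
f = 2Ω sin φ = 2 × 7.29×10⁻⁵ × sin 20° = 4.99×10⁻⁵ s⁻¹
Pressure gradient: |∂P/∂n| = 1300 Pa / 340000 m = 3.82×10⁻³ Pa/m
Geostrophic balance (pressure-gradient force = Coriolis force):
V_g = (1/(fρ)) |∂P/∂n| = 3.82×10⁻³ / (4.99×10⁻⁵ × 0.671) = 114 m/s
Converting: 114 m/s × 1.944 = 222 knots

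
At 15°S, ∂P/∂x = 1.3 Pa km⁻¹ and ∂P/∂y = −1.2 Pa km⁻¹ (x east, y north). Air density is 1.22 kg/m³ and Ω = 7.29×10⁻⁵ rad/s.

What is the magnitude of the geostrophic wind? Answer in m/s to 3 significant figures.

Coriolis parameter at 15°S:
f = 2Ω sin φ = 2 × 7.29×10⁻⁵ × sin 15° = 3.77×10⁻⁵ s⁻¹
In the Southern Hemisphere f is negative: f = −3.77×10⁻⁵ s⁻¹.
Component geostrophic relations (x east, y north):
u_g = −(1/(fρ)) ∂P/∂y,  v_g = (1/(fρ)) ∂P/∂x
u_g = −(−1.2×10⁻³)/(−3.77×10⁻⁵ × 1.22) = −26.1 m/s;  v_g = (1.3×10⁻³)/(−3.77×10⁻⁵ × 1.22) = −28.2 m/s
|V_g| = √(u_g² + v_g²) = 38.4 m/s

38.4 m/s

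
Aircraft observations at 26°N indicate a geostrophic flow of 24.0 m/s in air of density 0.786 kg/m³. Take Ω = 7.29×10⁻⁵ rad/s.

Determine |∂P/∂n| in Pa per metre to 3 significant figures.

1.21×10⁻³ Pa/m

Coriolis parameter at 26°N:
f = 2Ω sin φ = 2 × 7.29×10⁻⁵ × sin 26° = 6.39×10⁻⁵ s⁻¹
Geostrophic balance rearranged: |∂P/∂n| = f ρ V_g
|∂P/∂n| = 6.39×10⁻⁵ × 0.786 × 24.0 = 1.21×10⁻³ Pa/m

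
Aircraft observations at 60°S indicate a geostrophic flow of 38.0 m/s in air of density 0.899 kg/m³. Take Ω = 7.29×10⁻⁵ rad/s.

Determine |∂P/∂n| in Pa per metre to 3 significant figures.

Coriolis parameter at 60°S:
f = 2Ω sin φ = 2 × 7.29×10⁻⁵ × sin 60° = 1.26×10⁻⁴ s⁻¹
Geostrophic balance rearranged: |∂P/∂n| = f ρ V_g
|∂P/∂n| = 1.26×10⁻⁴ × 0.899 × 38.0 = 4.31×10⁻³ Pa/m

4.31×10⁻³ Pa/m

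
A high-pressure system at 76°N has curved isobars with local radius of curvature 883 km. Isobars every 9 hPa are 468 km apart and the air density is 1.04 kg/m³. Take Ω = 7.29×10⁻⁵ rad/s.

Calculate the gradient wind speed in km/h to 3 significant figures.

53.4 km/h

Coriolis parameter at 76°N:
f = 2Ω sin φ = 2 × 7.29×10⁻⁵ × sin 76° = 1.41×10⁻⁴ s⁻¹
Pressure gradient: |∂P/∂n| = 900 Pa / 468000 m = 1.92×10⁻³ Pa/m
Geostrophic speed: V_g = |∂P/∂n|/(fρ) = 1.92×10⁻³/(1.41×10⁻⁴ × 1.04) = 13.1 m/s
Around a high, pressure-gradient force acts outward with centrifugal, so Coriolis balances both:
fV = (1/ρ)|∂P/∂n| + V²/R  →  V² − fR·V + fR·V_g = 0
With fR = 1.41×10⁻⁴ × 883×10³ m = 125 m/s:
V = [fR − √((fR)² − 4 fR V_g)]/2 = [125 − √(125² − 4×125×13.1)]/2 = 14.8 m/s
Supergeostrophic (V > V_g = 13.1 m/s), as expected around a high.
Converting: 14.8 m/s × 3.6 = 53.4 km/h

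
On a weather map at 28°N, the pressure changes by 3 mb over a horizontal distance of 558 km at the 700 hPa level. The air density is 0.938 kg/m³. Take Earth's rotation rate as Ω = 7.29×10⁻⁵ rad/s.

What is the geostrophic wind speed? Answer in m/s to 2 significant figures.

Coriolis parameter at 28°N:
f = 2Ω sin φ = 2 × 7.29×10⁻⁵ × sin 28° = 6.84×10⁻⁵ s⁻¹
Pressure gradient: |∂P/∂n| = 300 Pa / 558000 m = 5.38×10⁻⁴ Pa/m
Geostrophic balance (pressure-gradient force = Coriolis force):
V_g = (1/(fρ)) |∂P/∂n| = 5.38×10⁻⁴ / (6.84×10⁻⁵ × 0.938) = 8.37 m/s

8.4 m/s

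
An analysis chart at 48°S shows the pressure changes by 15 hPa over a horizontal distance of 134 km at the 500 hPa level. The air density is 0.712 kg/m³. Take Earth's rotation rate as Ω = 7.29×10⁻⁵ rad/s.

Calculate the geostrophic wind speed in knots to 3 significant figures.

282 knots

Coriolis parameter at 48°S:
f = 2Ω sin φ = 2 × 7.29×10⁻⁵ × sin 48° = 1.08×10⁻⁴ s⁻¹
Pressure gradient: |∂P/∂n| = 1500 Pa / 134000 m = 1.12×10⁻² Pa/m
Geostrophic balance (pressure-gradient force = Coriolis force):
V_g = (1/(fρ)) |∂P/∂n| = 1.12×10⁻² / (1.08×10⁻⁴ × 0.712) = 145 m/s
Converting: 145 m/s × 1.944 = 282 knots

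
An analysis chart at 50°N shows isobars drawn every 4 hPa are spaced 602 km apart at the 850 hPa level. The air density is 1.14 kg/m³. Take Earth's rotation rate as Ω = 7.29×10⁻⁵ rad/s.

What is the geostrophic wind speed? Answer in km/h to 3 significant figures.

18.8 km/h

Coriolis parameter at 50°N:
f = 2Ω sin φ = 2 × 7.29×10⁻⁵ × sin 50° = 1.12×10⁻⁴ s⁻¹
Pressure gradient: |∂P/∂n| = 400 Pa / 602000 m = 6.64×10⁻⁴ Pa/m
Geostrophic balance (pressure-gradient force = Coriolis force):
V_g = (1/(fρ)) |∂P/∂n| = 6.64×10⁻⁴ / (1.12×10⁻⁴ × 1.14) = 5.22 m/s
Converting: 5.22 m/s × 3.6 = 18.8 km/h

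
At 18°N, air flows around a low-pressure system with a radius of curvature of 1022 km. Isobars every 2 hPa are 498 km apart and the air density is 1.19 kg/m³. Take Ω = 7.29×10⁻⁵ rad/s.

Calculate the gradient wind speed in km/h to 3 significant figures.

Coriolis parameter at 18°N:
f = 2Ω sin φ = 2 × 7.29×10⁻⁵ × sin 18° = 4.51×10⁻⁵ s⁻¹
Pressure gradient: |∂P/∂n| = 200 Pa / 498000 m = 4.02×10⁻⁴ Pa/m
Geostrophic speed: V_g = |∂P/∂n|/(fρ) = 4.02×10⁻⁴/(4.51×10⁻⁵ × 1.19) = 7.49 m/s
Around a low, centrifugal force acts outward with Coriolis, so pressure-gradient force balances both:
(1/ρ)|∂P/∂n| = fV + V²/R  →  V² + fR·V − fR·V_g = 0
With fR = 4.51×10⁻⁵ × 1022×10³ m = 46.0 m/s:
V = [−fR + √((fR)² + 4 fR V_g)]/2 = [−46.0 + √(46.0² + 4×46.0×7.49)]/2 = 6.56 m/s
Subgeostrophic (V < V_g = 7.49 m/s), as expected around a low.
Converting: 6.56 m/s × 3.6 = 23.6 km/h

23.6 km/h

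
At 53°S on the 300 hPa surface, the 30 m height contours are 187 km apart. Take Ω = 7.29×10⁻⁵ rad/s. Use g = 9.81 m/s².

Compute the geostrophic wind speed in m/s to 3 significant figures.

13.5 m/s

Coriolis parameter at 53°S:
f = 2Ω sin φ = 2 × 7.29×10⁻⁵ × sin 53° = 1.16×10⁻⁴ s⁻¹
Height gradient: |∂Z/∂n| = 30 m / 187000 m = 1.60×10⁻⁴
On a pressure surface, geostrophic balance gives V_g = (g/f)|∂Z/∂n|:
V_g = 9.81 × 1.60×10⁻⁴ / 1.16×10⁻⁴ = 13.5 m/s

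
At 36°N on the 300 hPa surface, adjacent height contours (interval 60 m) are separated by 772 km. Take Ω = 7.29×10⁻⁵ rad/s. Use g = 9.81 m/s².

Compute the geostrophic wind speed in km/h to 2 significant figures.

32 km/h

Coriolis parameter at 36°N:
f = 2Ω sin φ = 2 × 7.29×10⁻⁵ × sin 36° = 8.57×10⁻⁵ s⁻¹
Height gradient: |∂Z/∂n| = 60 m / 772000 m = 7.77×10⁻⁵
On a pressure surface, geostrophic balance gives V_g = (g/f)|∂Z/∂n|:
V_g = 9.81 × 7.77×10⁻⁵ / 8.57×10⁻⁵ = 8.90 m/s
Converting: 8.90 m/s × 3.6 = 32 km/h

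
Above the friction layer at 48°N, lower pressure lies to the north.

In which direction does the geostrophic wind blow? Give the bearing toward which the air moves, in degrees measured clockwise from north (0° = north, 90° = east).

The pressure-gradient force points toward the north (bearing 000°).
Geostrophic balance: in the Northern Hemisphere the Coriolis force deflects motion to the right, so the geostrophic wind blows 90° to the right of the pressure-gradient force (low pressure on the left).
Rotating 000° by 90° clockwise gives 090° — the wind blows toward the east.

090°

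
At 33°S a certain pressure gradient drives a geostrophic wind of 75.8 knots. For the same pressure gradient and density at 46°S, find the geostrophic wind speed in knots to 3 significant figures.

57.4 knots

With the same pressure gradient and density, V_g ∝ 1/f ∝ 1/sin φ.
V₂ = V₁ · sin φ₁ / sin φ₂ = 75.8 × sin 33° / sin 46°
V₂ = 75.8 × 0.5446/0.7193 = 57.4 knots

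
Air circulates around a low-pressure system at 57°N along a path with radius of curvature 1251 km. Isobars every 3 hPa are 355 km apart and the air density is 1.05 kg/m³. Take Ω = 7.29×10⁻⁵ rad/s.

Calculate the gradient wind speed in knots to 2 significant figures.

12 knots

Coriolis parameter at 57°N:
f = 2Ω sin φ = 2 × 7.29×10⁻⁵ × sin 57° = 1.22×10⁻⁴ s⁻¹
Pressure gradient: |∂P/∂n| = 300 Pa / 355000 m = 8.45×10⁻⁴ Pa/m
Geostrophic speed: V_g = |∂P/∂n|/(fρ) = 8.45×10⁻⁴/(1.22×10⁻⁴ × 1.05) = 6.58 m/s
Around a low, centrifugal force acts outward with Coriolis, so pressure-gradient force balances both:
(1/ρ)|∂P/∂n| = fV + V²/R  →  V² + fR·V − fR·V_g = 0
With fR = 1.22×10⁻⁴ × 1251×10³ m = 153 m/s:
V = [−fR + √((fR)² + 4 fR V_g)]/2 = [−153 + √(153² + 4×153×6.58)]/2 = 6.32 m/s
Subgeostrophic (V < V_g = 6.58 m/s), as expected around a low.
Converting: 6.32 m/s × 1.944 = 12 knots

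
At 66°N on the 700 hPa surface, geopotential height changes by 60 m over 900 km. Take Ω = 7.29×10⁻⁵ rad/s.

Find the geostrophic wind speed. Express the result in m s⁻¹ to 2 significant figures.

Coriolis parameter at 66°N:
f = 2Ω sin φ = 2 × 7.29×10⁻⁵ × sin 66° = 1.33×10⁻⁴ s⁻¹
Height gradient: |∂Z/∂n| = 60 m / 900000 m = 6.67×10⁻⁵
On a pressure surface, geostrophic balance gives V_g = (g/f)|∂Z/∂n|:
V_g = 9.81 × 6.67×10⁻⁵ / 1.33×10⁻⁴ = 4.91 m/s

4.9 m s⁻¹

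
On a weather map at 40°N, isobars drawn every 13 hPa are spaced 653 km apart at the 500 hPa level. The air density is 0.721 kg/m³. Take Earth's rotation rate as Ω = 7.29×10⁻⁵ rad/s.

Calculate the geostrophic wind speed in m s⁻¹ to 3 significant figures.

29.5 m s⁻¹

Coriolis parameter at 40°N:
f = 2Ω sin φ = 2 × 7.29×10⁻⁵ × sin 40° = 9.37×10⁻⁵ s⁻¹
Pressure gradient: |∂P/∂n| = 1300 Pa / 653000 m = 1.99×10⁻³ Pa/m
Geostrophic balance (pressure-gradient force = Coriolis force):
V_g = (1/(fρ)) |∂P/∂n| = 1.99×10⁻³ / (9.37×10⁻⁵ × 0.721) = 29.5 m/s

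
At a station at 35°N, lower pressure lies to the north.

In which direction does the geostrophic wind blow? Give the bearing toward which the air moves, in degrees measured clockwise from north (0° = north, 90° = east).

The pressure-gradient force points toward the north (bearing 000°).
Geostrophic balance: in the Northern Hemisphere the Coriolis force deflects motion to the right, so the geostrophic wind blows 90° to the right of the pressure-gradient force (low pressure on the left).
Rotating 000° by 90° clockwise gives 090° — the wind blows toward the east.

090°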